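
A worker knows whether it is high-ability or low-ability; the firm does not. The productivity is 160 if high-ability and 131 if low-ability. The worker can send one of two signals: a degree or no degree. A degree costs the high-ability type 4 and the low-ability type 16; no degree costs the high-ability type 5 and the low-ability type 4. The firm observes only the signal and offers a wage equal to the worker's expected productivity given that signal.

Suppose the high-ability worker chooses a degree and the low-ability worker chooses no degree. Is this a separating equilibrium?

No

If types separate, degree earns payment 160 and no degree earns 131.
High-ability: degree gives 160 − 4 = 156; no degree gives 131 − 5 = 126. No deviation. ✓
Low-ability: no degree gives 131 − 4 = 127; degree gives 160 − 16 = 144. Would deviate. ✗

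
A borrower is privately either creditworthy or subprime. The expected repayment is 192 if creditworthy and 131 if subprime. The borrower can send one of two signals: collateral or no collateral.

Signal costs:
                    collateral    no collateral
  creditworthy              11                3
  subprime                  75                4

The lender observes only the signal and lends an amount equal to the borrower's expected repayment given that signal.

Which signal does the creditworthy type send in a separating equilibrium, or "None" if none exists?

Try creditworthy → collateral, subprime → no collateral:
  Under separation the lender infers type exactly: collateral → creditworthy (pays 192), no collateral → subprime (pays 131).
  Creditworthy: collateral gives 192 − 11 = 181; no collateral gives 131 − 3 = 128. No deviation. ✓
  Subprime: no collateral gives 131 − 4 = 127; collateral gives 192 − 75 = 117. No deviation. ✓
Both hold — the creditworthy type sends collateral.

collateral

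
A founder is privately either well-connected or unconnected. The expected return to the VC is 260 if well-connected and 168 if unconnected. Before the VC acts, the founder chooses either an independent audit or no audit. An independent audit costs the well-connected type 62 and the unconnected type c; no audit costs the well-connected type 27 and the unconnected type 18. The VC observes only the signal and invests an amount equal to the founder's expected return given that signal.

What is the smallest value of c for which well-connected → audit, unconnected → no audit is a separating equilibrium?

110

Under separation: audit → well-connected (pays 260); no audit → unconnected (pays 168).
Well-connected: 260 − 62 = 198 ≥ 168 − 27 = 141. Holds regardless of c. ✓
Unconnected: 168 − 18 ≥ 260 − c, so c ≥ 260 − 150 = 110.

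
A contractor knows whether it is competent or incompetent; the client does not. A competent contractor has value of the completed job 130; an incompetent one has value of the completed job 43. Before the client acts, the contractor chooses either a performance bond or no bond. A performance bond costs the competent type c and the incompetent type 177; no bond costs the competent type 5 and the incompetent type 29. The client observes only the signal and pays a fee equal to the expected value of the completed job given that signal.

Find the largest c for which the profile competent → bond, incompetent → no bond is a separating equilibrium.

Under separation: bond → competent (pays 130); no bond → incompetent (pays 43).
Incompetent: 43 − 29 = 14 ≥ 130 − 177 = -47. Holds regardless of c. ✓
Competent: 130 − c ≥ 43 − 5, so c ≤ 130 − 38 = 92.

92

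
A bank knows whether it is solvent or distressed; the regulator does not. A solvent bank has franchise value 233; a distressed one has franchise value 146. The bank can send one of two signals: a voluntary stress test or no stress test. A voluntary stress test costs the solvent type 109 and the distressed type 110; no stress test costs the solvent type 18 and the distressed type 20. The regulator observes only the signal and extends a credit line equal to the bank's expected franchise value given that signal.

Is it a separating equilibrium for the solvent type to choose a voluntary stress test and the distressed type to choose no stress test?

If types separate, stress test earns payment 233 and no stress test earns 146.
Solvent: stress test gives 233 − 109 = 124; no stress test gives 146 − 18 = 128. Would deviate. ✗
Distressed: no stress test gives 146 − 20 = 126; stress test gives 233 − 110 = 123. No deviation. ✓

No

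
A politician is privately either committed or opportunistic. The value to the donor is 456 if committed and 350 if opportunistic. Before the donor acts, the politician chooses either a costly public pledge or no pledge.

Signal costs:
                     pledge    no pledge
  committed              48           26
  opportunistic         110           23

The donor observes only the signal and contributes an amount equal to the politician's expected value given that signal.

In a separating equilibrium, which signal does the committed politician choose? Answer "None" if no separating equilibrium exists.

Try committed → pledge, opportunistic → no pledge:
  Under separation the donor infers type exactly: pledge → committed (pays 456), no pledge → opportunistic (pays 350).
  Committed: pledge gives 456 − 48 = 408; no pledge gives 350 − 26 = 324. No deviation. ✓
  Opportunistic: no pledge gives 350 − 23 = 327; pledge gives 456 − 110 = 346. Would deviate. ✗
Try committed → no pledge, opportunistic → pledge:
  Under separation the donor infers type exactly: no pledge → committed (pays 456), pledge → opportunistic (pays 350).
  Committed: no pledge gives 456 − 26 = 430; pledge gives 350 − 48 = 302. No deviation. ✓
  Opportunistic: pledge gives 350 − 110 = 240; no pledge gives 456 − 23 = 433. Would deviate. ✗
Neither assignment is incentive-compatible.

None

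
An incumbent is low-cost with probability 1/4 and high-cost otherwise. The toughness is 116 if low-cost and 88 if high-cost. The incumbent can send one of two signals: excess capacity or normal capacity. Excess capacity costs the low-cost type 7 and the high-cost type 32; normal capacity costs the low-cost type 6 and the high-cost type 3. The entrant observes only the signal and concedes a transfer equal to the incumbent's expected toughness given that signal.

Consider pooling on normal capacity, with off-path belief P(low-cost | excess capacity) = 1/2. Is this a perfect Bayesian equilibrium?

On the equilibrium path (normal capacity) the entrant holds the prior 1/4 and pays 1/4·116 + 3/4·88 = 95. Off-path (excess capacity) belief 1/2 gives 1/2·116 + 1/2·88 = 102.
Low-cost: normal capacity gives 95 − 6 = 89; excess capacity gives 102 − 7 = 95. Deviates. ✗
High-cost: normal capacity gives 95 − 3 = 92; excess capacity gives 102 − 32 = 70. Stays. ✓

No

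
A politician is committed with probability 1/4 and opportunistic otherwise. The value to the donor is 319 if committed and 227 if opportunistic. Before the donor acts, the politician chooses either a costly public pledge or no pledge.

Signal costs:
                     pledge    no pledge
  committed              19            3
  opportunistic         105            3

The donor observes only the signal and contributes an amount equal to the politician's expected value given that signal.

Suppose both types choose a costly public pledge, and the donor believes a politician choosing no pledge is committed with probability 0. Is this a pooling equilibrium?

No

At the pooled signal (pledge) the donor holds the prior 1/4 and pays 1/4·319 + 3/4·227 = 250. Off-path (no pledge) belief 0 gives 0·319 + 1·227 = 227.
Committed: pledge gives 250 − 19 = 231; no pledge gives 227 − 3 = 224. Stays. ✓
Opportunistic: pledge gives 250 − 105 = 145; no pledge gives 227 − 3 = 224. Deviates. ✗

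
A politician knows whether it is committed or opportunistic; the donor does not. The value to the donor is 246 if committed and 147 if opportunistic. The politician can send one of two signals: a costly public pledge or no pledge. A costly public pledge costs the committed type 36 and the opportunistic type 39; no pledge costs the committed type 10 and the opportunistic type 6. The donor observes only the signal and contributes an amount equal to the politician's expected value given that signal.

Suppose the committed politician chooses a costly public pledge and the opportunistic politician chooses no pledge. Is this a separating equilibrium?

Under separation the donor infers type exactly: pledge → committed (pays 246), no pledge → opportunistic (pays 147).
Committed: pledge gives 246 − 36 = 210; no pledge gives 147 − 10 = 137. No deviation. ✓
Opportunistic: no pledge gives 147 − 6 = 141; pledge gives 246 − 39 = 207. Would deviate. ✗

No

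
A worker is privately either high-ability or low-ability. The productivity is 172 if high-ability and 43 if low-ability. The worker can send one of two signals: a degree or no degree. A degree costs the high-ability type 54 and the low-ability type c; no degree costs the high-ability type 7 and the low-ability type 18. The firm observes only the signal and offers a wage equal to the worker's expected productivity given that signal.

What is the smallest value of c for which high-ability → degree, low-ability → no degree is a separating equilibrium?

Under separation: degree → high-ability (pays 172); no degree → low-ability (pays 43).
High-ability: 172 − 54 = 118 ≥ 43 − 7 = 36. Holds regardless of c. ✓
Low-ability: 43 − 18 ≥ 172 − c, so c ≥ 172 − 25 = 147.

147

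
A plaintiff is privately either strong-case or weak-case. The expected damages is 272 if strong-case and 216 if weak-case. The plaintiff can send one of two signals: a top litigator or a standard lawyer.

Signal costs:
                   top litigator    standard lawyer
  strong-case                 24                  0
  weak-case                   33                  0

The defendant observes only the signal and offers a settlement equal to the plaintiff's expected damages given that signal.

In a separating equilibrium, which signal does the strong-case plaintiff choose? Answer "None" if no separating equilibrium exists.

None

Try strong-case → top litigator, weak-case → standard lawyer:
  Under separation the defendant infers type exactly: top litigator → strong-case (pays 272), standard lawyer → weak-case (pays 216).
  Strong-case: top litigator gives 272 − 24 = 248; standard lawyer gives 216 − 0 = 216. No deviation. ✓
  Weak-case: standard lawyer gives 216 − 0 = 216; top litigator gives 272 − 33 = 239. Would deviate. ✗
Try strong-case → standard lawyer, weak-case → top litigator:
  Under separation the defendant infers type exactly: standard lawyer → strong-case (pays 272), top litigator → weak-case (pays 216).
  Strong-case: standard lawyer gives 272 − 0 = 272; top litigator gives 216 − 24 = 192. No deviation. ✓
  Weak-case: top litigator gives 216 − 33 = 183; standard lawyer gives 272 − 0 = 272. Would deviate. ✗
Neither assignment is incentive-compatible.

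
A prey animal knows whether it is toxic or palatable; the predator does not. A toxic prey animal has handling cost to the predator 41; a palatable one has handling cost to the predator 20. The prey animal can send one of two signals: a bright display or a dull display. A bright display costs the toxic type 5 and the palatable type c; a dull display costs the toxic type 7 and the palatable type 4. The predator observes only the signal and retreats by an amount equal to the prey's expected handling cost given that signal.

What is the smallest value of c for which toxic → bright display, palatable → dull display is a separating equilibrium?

25

Under separation: bright display → toxic (pays 41); dull display → palatable (pays 20).
Toxic: 41 − 5 = 36 ≥ 20 − 7 = 13. Holds regardless of c. ✓
Palatable: 20 − 4 ≥ 41 − c, so c ≥ 41 − 16 = 25.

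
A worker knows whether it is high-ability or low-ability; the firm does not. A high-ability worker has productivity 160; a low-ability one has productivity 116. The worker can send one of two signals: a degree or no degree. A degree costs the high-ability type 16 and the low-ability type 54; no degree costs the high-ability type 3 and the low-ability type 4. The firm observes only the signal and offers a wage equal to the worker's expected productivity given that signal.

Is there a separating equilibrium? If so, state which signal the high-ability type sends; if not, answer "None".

degree

Try high-ability → degree, low-ability → no degree:
  If types separate, degree earns payment 160 and no degree earns 116.
  High-ability: degree gives 160 − 16 = 144; no degree gives 116 − 3 = 113. No deviation. ✓
  Low-ability: no degree gives 116 − 4 = 112; degree gives 160 − 54 = 106. No deviation. ✓
Both hold — the high-ability type sends degree.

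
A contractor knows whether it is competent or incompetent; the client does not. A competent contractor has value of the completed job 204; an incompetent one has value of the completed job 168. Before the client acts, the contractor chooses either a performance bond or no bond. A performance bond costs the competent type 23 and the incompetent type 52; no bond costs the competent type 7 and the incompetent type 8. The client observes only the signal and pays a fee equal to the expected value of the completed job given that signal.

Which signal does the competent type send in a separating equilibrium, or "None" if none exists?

bond

Try competent → bond, incompetent → no bond:
  If types separate, bond earns payment 204 and no bond earns 168.
  Competent: bond gives 204 − 23 = 181; no bond gives 168 − 7 = 161. No deviation. ✓
  Incompetent: no bond gives 168 − 8 = 160; bond gives 204 − 52 = 152. No deviation. ✓
Both hold — the competent type sends bond.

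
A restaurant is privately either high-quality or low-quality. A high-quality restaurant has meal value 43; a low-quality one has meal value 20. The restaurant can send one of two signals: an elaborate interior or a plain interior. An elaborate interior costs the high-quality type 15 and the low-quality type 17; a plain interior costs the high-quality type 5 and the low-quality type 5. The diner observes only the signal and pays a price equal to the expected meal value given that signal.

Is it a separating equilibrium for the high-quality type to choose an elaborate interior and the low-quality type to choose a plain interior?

No

Under separation the diner infers type exactly: elaborate interior → high-quality (pays 43), plain interior → low-quality (pays 20).
High-quality: elaborate interior gives 43 − 15 = 28; plain interior gives 20 − 5 = 15. No deviation. ✓
Low-quality: plain interior gives 20 − 5 = 15; elaborate interior gives 43 − 17 = 26. Would deviate. ✗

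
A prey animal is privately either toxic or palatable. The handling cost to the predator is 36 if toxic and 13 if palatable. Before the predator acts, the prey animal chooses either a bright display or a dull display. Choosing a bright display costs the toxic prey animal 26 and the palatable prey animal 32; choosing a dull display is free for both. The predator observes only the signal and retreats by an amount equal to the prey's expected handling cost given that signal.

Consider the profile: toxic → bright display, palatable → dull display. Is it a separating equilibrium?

If types separate, bright display earns payment 36 and dull display earns 13.
Toxic: bright display gives 36 − 26 = 10; dull display gives 13 − 0 = 13. Would deviate. ✗
Palatable: dull display gives 13 − 0 = 13; bright display gives 36 − 32 = 4. No deviation. ✓

No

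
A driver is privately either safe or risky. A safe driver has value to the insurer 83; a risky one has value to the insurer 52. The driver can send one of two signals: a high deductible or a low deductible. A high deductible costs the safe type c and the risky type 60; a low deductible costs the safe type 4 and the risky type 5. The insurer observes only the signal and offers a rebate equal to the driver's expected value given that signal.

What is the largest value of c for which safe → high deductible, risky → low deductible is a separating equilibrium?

Under separation: high deductible → safe (pays 83); low deductible → risky (pays 52).
Risky: 52 − 5 = 47 ≥ 83 − 60 = 23. Holds regardless of c. ✓
Safe: 83 − c ≥ 52 − 4, so c ≤ 83 − 48 = 35.

35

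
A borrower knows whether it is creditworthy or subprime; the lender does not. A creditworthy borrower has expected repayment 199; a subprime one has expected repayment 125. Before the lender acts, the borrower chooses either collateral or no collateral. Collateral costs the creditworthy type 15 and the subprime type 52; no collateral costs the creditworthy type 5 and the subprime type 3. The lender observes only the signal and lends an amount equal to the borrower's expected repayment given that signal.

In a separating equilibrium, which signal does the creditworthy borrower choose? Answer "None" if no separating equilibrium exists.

Try creditworthy → collateral, subprime → no collateral:
  Under separation the lender infers type exactly: collateral → creditworthy (pays 199), no collateral → subprime (pays 125).
  Creditworthy: collateral gives 199 − 15 = 184; no collateral gives 125 − 5 = 120. No deviation. ✓
  Subprime: no collateral gives 125 − 3 = 122; collateral gives 199 − 52 = 147. Would deviate. ✗
Try creditworthy → no collateral, subprime → collateral:
  Under separation the lender infers type exactly: no collateral → creditworthy (pays 199), collateral → subprime (pays 125).
  Creditworthy: no collateral gives 199 − 5 = 194; collateral gives 125 − 15 = 110. No deviation. ✓
  Subprime: collateral gives 125 − 52 = 73; no collateral gives 199 − 3 = 196. Would deviate. ✗
Neither assignment is incentive-compatible.

None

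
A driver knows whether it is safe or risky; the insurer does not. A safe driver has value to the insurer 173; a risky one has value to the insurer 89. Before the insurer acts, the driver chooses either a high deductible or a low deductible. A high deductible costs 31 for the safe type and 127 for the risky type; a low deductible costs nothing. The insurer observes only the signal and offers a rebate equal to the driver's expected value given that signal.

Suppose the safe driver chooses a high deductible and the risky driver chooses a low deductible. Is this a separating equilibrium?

Yes

Under separation the insurer infers type exactly: high deductible → safe (pays 173), low deductible → risky (pays 89).
Safe: high deductible gives 173 − 31 = 142; low deductible gives 89 − 0 = 89. No deviation. ✓
Risky: low deductible gives 89 − 0 = 89; high deductible gives 173 − 127 = 46. No deviation. ✓
Neither type gains from mimicking the other.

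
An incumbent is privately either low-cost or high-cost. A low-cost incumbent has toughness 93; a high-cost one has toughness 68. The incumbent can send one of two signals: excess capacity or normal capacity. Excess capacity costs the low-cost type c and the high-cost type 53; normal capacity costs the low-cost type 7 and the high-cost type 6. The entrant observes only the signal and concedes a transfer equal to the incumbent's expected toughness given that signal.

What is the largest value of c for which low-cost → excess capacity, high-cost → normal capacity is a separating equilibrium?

Under separation: excess capacity → low-cost (pays 93); normal capacity → high-cost (pays 68).
High-cost: 68 − 6 = 62 ≥ 93 − 53 = 40. Holds regardless of c. ✓
Low-cost: 93 − c ≥ 68 − 7, so c ≤ 93 − 61 = 32.

32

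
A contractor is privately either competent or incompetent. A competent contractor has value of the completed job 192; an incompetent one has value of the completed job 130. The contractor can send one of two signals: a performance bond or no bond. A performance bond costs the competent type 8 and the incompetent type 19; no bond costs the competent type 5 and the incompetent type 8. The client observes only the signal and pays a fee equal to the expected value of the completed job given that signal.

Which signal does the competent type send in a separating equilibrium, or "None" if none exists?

None

Try competent → bond, incompetent → no bond:
  If types separate, bond earns payment 192 and no bond earns 130.
  Competent: bond gives 192 − 8 = 184; no bond gives 130 − 5 = 125. No deviation. ✓
  Incompetent: no bond gives 130 − 8 = 122; bond gives 192 − 19 = 173. Would deviate. ✗
Try competent → no bond, incompetent → bond:
  If types separate, no bond earns payment 192 and bond earns 130.
  Competent: no bond gives 192 − 5 = 187; bond gives 130 − 8 = 122. No deviation. ✓
  Incompetent: bond gives 130 − 19 = 111; no bond gives 192 − 8 = 184. Would deviate. ✗
Neither assignment is incentive-compatible.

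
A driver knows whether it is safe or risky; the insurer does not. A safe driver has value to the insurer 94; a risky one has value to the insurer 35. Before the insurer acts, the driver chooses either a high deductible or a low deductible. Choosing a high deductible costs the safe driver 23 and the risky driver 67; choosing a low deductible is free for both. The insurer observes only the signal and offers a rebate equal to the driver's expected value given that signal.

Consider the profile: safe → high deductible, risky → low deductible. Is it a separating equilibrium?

If types separate, high deductible earns payment 94 and low deductible earns 35.
Safe: high deductible gives 94 − 23 = 71; low deductible gives 35 − 0 = 35. No deviation. ✓
Risky: low deductible gives 35 − 0 = 35; high deductible gives 94 − 67 = 27. No deviation. ✓
Both incentive constraints hold.

Yes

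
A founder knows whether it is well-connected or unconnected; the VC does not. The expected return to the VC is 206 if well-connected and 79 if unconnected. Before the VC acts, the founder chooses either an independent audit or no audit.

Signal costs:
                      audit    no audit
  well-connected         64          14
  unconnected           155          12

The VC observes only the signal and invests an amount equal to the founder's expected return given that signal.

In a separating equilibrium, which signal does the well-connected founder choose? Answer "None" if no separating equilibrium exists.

Try well-connected → audit, unconnected → no audit:
  If types separate, audit earns payment 206 and no audit earns 79.
  Well-connected: audit gives 206 − 64 = 142; no audit gives 79 − 14 = 65. No deviation. ✓
  Unconnected: no audit gives 79 − 12 = 67; audit gives 206 − 155 = 51. No deviation. ✓
Both hold — the well-connected type sends audit.

audit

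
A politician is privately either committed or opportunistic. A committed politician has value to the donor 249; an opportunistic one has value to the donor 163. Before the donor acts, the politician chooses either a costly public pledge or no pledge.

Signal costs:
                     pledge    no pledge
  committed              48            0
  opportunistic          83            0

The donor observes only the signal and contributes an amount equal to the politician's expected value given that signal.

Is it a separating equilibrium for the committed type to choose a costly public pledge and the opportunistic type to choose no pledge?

If types separate, pledge earns payment 249 and no pledge earns 163.
Committed: pledge gives 249 − 48 = 201; no pledge gives 163 − 0 = 163. No deviation. ✓
Opportunistic: no pledge gives 163 − 0 = 163; pledge gives 249 − 83 = 166. Would deviate. ✗

No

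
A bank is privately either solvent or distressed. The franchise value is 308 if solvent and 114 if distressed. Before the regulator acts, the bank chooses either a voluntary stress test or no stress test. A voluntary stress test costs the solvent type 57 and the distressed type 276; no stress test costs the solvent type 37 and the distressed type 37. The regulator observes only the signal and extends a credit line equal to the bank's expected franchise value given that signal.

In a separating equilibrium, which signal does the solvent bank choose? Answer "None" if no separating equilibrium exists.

stress test

Try solvent → stress test, distressed → no stress test:
  Under separation the regulator infers type exactly: stress test → solvent (pays 308), no stress test → distressed (pays 114).
  Solvent: stress test gives 308 − 57 = 251; no stress test gives 114 − 37 = 77. No deviation. ✓
  Distressed: no stress test gives 114 − 37 = 77; stress test gives 308 − 276 = 32. No deviation. ✓
Both hold — the solvent type sends stress test.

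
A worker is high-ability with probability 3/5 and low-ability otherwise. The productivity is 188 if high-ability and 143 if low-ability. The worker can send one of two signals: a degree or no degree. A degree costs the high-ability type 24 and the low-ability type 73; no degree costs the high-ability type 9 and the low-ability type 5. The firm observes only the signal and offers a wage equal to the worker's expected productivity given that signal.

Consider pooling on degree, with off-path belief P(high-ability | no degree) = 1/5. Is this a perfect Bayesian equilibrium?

No

On the equilibrium path (degree) the firm holds the prior 3/5 and pays 3/5·188 + 2/5·143 = 170. Off-path (no degree) belief 1/5 gives 1/5·188 + 4/5·143 = 152.
High-ability: degree gives 170 − 24 = 146; no degree gives 152 − 9 = 143. Stays. ✓
Low-ability: degree gives 170 − 73 = 97; no degree gives 152 − 5 = 147. Deviates. ✗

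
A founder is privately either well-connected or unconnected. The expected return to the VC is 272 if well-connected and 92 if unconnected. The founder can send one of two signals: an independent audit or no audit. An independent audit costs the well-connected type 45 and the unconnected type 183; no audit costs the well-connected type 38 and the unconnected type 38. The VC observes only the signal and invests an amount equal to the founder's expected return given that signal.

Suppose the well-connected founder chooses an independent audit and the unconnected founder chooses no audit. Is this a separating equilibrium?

No

Under separation the VC infers type exactly: audit → well-connected (pays 272), no audit → unconnected (pays 92).
Well-connected: audit gives 272 − 45 = 227; no audit gives 92 − 38 = 54. No deviation. ✓
Unconnected: no audit gives 92 − 38 = 54; audit gives 272 − 183 = 89. Would deviate. ✗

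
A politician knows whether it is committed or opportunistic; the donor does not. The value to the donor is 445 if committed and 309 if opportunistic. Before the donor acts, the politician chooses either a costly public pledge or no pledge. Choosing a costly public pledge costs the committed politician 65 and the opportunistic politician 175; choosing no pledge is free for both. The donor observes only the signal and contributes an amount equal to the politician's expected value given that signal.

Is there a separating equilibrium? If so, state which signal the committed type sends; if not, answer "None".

Try committed → pledge, opportunistic → no pledge:
  If types separate, pledge earns payment 445 and no pledge earns 309.
  Committed: pledge gives 445 − 65 = 380; no pledge gives 309 − 0 = 309. No deviation. ✓
  Opportunistic: no pledge gives 309 − 0 = 309; pledge gives 445 − 175 = 270. No deviation. ✓
Both hold — the committed type sends pledge.

pledge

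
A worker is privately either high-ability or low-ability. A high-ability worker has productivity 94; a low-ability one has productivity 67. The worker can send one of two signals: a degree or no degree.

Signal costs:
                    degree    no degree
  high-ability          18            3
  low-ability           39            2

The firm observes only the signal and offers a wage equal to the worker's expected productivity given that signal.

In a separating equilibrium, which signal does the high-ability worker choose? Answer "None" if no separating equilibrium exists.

degree

Try high-ability → degree, low-ability → no degree:
  If types separate, degree earns payment 94 and no degree earns 67.
  High-ability: degree gives 94 − 18 = 76; no degree gives 67 − 3 = 64. No deviation. ✓
  Low-ability: no degree gives 67 − 2 = 65; degree gives 94 − 39 = 55. No deviation. ✓
Both hold — the high-ability type sends degree.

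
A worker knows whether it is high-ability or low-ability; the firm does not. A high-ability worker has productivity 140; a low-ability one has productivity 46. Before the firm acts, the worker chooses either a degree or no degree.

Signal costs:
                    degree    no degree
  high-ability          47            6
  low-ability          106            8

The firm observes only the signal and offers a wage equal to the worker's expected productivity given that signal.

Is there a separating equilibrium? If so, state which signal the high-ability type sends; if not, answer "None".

degree

Try high-ability → degree, low-ability → no degree:
  Under separation the firm infers type exactly: degree → high-ability (pays 140), no degree → low-ability (pays 46).
  High-ability: degree gives 140 − 47 = 93; no degree gives 46 − 6 = 40. No deviation. ✓
  Low-ability: no degree gives 46 − 8 = 38; degree gives 140 − 106 = 34. No deviation. ✓
Both hold — the high-ability type sends degree.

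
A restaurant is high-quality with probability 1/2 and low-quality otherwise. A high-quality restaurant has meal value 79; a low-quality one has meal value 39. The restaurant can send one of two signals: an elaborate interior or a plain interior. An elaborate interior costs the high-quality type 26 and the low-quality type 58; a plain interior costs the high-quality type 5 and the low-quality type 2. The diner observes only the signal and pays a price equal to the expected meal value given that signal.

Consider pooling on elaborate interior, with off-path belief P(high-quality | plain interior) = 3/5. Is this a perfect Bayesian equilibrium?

No

At the pooled signal (elaborate interior) the diner holds the prior 1/2 and pays 1/2·79 + 1/2·39 = 59. Off-path (plain interior) belief 3/5 gives 3/5·79 + 2/5·39 = 63.
High-quality: elaborate interior gives 59 − 26 = 33; plain interior gives 63 − 5 = 58. Deviates. ✗
Low-quality: elaborate interior gives 59 − 58 = 1; plain interior gives 63 − 2 = 61. Deviates. ✗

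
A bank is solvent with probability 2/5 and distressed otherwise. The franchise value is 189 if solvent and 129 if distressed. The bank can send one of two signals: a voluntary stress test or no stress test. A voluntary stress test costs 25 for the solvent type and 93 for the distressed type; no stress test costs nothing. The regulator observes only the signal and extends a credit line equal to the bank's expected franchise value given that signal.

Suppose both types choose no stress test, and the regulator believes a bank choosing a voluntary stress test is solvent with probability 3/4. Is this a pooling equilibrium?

Yes

On the equilibrium path (no stress test) the regulator holds the prior 2/5 and pays 2/5·189 + 3/5·129 = 153. Off-path (stress test) belief 3/4 gives 3/4·189 + 1/4·129 = 174.
Solvent: no stress test gives 153 − 0 = 153; stress test gives 174 − 25 = 149. Stays. ✓
Distressed: no stress test gives 153 − 0 = 153; stress test gives 174 − 93 = 81. Stays. ✓
Beliefs are Bayes-consistent on-path and both types best-respond.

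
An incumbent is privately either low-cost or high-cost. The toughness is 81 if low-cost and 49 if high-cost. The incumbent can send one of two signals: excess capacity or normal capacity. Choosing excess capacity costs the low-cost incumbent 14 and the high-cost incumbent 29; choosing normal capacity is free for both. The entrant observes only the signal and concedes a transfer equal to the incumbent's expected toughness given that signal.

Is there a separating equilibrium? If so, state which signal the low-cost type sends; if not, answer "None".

Try low-cost → excess capacity, high-cost → normal capacity:
  If types separate, excess capacity earns payment 81 and normal capacity earns 49.
  Low-cost: excess capacity gives 81 − 14 = 67; normal capacity gives 49 − 0 = 49. No deviation. ✓
  High-cost: normal capacity gives 49 − 0 = 49; excess capacity gives 81 − 29 = 52. Would deviate. ✗
Try low-cost → normal capacity, high-cost → excess capacity:
  If types separate, normal capacity earns payment 81 and excess capacity earns 49.
  Low-cost: normal capacity gives 81 − 0 = 81; excess capacity gives 49 − 14 = 35. No deviation. ✓
  High-cost: excess capacity gives 49 − 29 = 20; normal capacity gives 81 − 0 = 81. Would deviate. ✗
Neither assignment is incentive-compatible.

None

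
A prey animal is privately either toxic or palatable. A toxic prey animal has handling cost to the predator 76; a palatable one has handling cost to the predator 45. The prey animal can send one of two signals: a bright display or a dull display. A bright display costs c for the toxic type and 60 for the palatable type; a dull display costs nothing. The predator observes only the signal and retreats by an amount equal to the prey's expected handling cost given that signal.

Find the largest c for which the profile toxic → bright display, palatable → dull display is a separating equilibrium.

Under separation: bright display → toxic (pays 76); dull display → palatable (pays 45).
Palatable: 45 − 0 = 45 ≥ 76 − 60 = 16. Holds regardless of c. ✓
Toxic: 76 − c ≥ 45 − 0, so c ≤ 76 − 45 = 31.

31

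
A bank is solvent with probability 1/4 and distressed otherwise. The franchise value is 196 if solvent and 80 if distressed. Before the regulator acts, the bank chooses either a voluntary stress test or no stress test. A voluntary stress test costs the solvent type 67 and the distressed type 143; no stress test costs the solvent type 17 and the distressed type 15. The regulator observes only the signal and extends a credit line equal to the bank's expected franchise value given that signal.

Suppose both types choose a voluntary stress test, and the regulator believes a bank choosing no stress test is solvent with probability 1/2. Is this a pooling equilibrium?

No

At the pooled signal (stress test) the regulator holds the prior 1/4 and pays 1/4·196 + 3/4·80 = 109. Off-path (no stress test) belief 1/2 gives 1/2·196 + 1/2·80 = 138.
Solvent: stress test gives 109 − 67 = 42; no stress test gives 138 − 17 = 121. Deviates. ✗
Distressed: stress test gives 109 − 143 = -34; no stress test gives 138 − 15 = 123. Deviates. ✗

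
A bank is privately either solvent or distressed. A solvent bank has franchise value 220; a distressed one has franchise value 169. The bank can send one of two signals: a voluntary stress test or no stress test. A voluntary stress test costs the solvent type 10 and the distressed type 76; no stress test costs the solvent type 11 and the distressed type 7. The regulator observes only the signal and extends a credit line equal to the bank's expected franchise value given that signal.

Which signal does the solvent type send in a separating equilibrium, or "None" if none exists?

stress test

Try solvent → stress test, distressed → no stress test:
  If types separate, stress test earns payment 220 and no stress test earns 169.
  Solvent: stress test gives 220 − 10 = 210; no stress test gives 169 − 11 = 158. No deviation. ✓
  Distressed: no stress test gives 169 − 7 = 162; stress test gives 220 − 76 = 144. No deviation. ✓
Both hold — the solvent type sends stress test.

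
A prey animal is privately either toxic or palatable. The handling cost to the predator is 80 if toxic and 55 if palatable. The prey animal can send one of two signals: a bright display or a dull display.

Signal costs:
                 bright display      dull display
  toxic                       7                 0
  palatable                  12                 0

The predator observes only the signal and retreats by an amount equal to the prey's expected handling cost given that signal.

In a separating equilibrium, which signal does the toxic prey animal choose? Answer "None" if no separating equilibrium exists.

Try toxic → bright display, palatable → dull display:
  If types separate, bright display earns payment 80 and dull display earns 55.
  Toxic: bright display gives 80 − 7 = 73; dull display gives 55 − 0 = 55. No deviation. ✓
  Palatable: dull display gives 55 − 0 = 55; bright display gives 80 − 12 = 68. Would deviate. ✗
Try toxic → dull display, palatable → bright display:
  If types separate, dull display earns payment 80 and bright display earns 55.
  Toxic: dull display gives 80 − 0 = 80; bright display gives 55 − 7 = 48. No deviation. ✓
  Palatable: bright display gives 55 − 12 = 43; dull display gives 80 − 0 = 80. Would deviate. ✗
Neither assignment is incentive-compatible.

None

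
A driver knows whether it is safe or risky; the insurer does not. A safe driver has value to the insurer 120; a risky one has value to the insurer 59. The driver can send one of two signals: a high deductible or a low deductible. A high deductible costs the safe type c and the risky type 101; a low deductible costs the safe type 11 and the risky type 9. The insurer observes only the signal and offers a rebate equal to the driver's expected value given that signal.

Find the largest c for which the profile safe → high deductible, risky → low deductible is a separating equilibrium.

Under separation: high deductible → safe (pays 120); low deductible → risky (pays 59).
Risky: 59 − 9 = 50 ≥ 120 − 101 = 19. Holds regardless of c. ✓
Safe: 120 − c ≥ 59 − 11, so c ≤ 120 − 48 = 72.

72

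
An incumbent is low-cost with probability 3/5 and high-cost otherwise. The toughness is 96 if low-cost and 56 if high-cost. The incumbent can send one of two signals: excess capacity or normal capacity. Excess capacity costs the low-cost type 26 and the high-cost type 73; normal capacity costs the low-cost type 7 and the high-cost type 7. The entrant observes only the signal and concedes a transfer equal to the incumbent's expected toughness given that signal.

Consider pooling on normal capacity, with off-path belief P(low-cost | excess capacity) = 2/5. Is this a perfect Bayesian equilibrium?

Yes

On the equilibrium path (normal capacity) the entrant holds the prior 3/5 and pays 3/5·96 + 2/5·56 = 80. Off-path (excess capacity) belief 2/5 gives 2/5·96 + 3/5·56 = 72.
Low-cost: normal capacity gives 80 − 7 = 73; excess capacity gives 72 − 26 = 46. Stays. ✓
High-cost: normal capacity gives 80 − 7 = 73; excess capacity gives 72 − 73 = -1. Stays. ✓
Beliefs are Bayes-consistent on-path and both types best-respond.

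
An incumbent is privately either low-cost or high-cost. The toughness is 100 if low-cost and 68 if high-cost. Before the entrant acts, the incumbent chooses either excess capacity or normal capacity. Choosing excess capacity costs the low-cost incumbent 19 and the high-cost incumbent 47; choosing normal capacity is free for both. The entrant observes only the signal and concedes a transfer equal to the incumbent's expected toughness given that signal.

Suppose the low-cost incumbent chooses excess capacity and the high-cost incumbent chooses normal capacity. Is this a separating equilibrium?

If types separate, excess capacity earns payment 100 and normal capacity earns 68.
Low-cost: excess capacity gives 100 − 19 = 81; normal capacity gives 68 − 0 = 68. No deviation. ✓
High-cost: normal capacity gives 68 − 0 = 68; excess capacity gives 100 − 47 = 53. No deviation. ✓
Neither type gains from mimicking the other.

Yes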